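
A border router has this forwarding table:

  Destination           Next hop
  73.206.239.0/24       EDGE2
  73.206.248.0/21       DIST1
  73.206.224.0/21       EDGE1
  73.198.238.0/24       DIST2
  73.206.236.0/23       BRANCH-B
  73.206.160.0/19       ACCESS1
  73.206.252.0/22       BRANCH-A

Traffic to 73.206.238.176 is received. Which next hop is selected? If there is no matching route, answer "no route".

no route

No entry's prefix contains 73.206.238.176; there is no default route.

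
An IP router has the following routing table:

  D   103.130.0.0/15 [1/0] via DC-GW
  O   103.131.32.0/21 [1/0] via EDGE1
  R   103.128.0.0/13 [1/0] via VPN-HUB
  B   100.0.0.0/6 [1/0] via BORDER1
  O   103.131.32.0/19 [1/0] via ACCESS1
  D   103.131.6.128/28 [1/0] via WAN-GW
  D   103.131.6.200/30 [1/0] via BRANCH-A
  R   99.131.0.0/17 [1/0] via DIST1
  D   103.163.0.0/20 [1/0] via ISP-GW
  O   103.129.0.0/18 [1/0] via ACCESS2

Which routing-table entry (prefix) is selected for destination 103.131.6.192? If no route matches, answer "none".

103.130.0.0/15

Entries matching 103.131.6.192:
  100.0.0.0/6 (100.0.0.0 - 103.255.255.255)
  103.128.0.0/13 (103.128.0.0 - 103.135.255.255)
  103.130.0.0/15 (103.130.0.0 - 103.131.255.255)
Most specific is 103.130.0.0/15.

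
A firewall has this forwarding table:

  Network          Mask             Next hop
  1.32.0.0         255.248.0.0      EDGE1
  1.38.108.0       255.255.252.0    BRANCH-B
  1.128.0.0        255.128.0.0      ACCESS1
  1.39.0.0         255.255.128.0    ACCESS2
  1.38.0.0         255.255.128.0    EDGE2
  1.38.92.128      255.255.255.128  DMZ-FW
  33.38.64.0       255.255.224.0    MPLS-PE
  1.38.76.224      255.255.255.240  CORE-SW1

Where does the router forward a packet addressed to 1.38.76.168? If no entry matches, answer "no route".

Routes whose prefix contains 1.38.76.168:
  1.32.0.0/13 (1.32.0.0 - 1.39.255.255) -> EDGE1
  1.38.0.0/17 (1.38.0.0 - 1.38.127.255) -> EDGE2
More-specific entries that do NOT match:
  1.38.76.224/28 (1.38.76.224 - 1.38.76.239) does not contain 1.38.76.168
  1.38.92.128/25 (1.38.92.128 - 1.38.92.255) does not contain 1.38.76.168
  1.38.108.0/22 (1.38.108.0 - 1.38.111.255) does not contain 1.38.76.168
  33.38.64.0/19 (33.38.64.0 - 33.38.95.255) does not contain 1.38.76.168
Longest matching prefix is /17 -> next hop EDGE2.

EDGE2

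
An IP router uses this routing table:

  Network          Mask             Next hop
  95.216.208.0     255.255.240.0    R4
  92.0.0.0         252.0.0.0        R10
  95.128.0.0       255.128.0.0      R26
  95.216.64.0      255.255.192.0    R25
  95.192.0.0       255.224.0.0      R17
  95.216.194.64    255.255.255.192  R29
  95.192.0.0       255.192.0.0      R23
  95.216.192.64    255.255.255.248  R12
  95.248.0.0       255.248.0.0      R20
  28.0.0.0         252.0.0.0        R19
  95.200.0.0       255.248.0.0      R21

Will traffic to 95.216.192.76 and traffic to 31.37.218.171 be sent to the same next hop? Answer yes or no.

no

95.216.192.76: longest match 95.192.0.0/11 -> R17
31.37.218.171: longest match 28.0.0.0/6 -> R19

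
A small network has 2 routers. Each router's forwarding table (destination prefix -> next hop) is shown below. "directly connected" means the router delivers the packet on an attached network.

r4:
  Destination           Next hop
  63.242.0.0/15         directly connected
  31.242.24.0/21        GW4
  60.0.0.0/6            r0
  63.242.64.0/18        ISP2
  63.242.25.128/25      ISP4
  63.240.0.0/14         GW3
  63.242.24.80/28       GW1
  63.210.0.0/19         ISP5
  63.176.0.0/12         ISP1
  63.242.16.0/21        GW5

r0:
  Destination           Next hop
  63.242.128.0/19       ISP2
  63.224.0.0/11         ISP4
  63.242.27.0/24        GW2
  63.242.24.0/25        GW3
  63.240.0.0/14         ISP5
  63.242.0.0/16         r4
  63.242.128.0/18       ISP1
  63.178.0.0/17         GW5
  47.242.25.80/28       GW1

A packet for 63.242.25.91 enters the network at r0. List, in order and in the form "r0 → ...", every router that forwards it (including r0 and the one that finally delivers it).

At r0: longest match for 63.242.25.91 is 63.242.0.0/16 -> r4
At r4: longest match for 63.242.25.91 is 63.242.0.0/15 -> directly connected

r0 → r4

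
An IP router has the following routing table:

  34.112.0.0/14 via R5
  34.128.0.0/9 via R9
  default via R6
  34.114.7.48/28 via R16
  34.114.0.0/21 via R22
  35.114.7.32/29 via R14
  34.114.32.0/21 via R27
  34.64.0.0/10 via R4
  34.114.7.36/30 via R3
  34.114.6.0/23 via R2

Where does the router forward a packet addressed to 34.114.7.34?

R2

Routes whose prefix contains 34.114.7.34:
  0.0.0.0/0 (default, matches everything) -> R6
  34.64.0.0/10 (34.64.0.0 - 34.127.255.255) -> R4
  34.112.0.0/14 (34.112.0.0 - 34.115.255.255) -> R5
  34.114.0.0/21 (34.114.0.0 - 34.114.7.255) -> R22
  34.114.6.0/23 (34.114.6.0 - 34.114.7.255) -> R2
More-specific entries that do NOT match:
  34.114.7.36/30 (34.114.7.36 - 34.114.7.39) does not contain 34.114.7.34
  35.114.7.32/29 (35.114.7.32 - 35.114.7.39) does not contain 34.114.7.34
  34.114.7.48/28 (34.114.7.48 - 34.114.7.63) does not contain 34.114.7.34
Longest matching prefix is /23 -> next hop R2.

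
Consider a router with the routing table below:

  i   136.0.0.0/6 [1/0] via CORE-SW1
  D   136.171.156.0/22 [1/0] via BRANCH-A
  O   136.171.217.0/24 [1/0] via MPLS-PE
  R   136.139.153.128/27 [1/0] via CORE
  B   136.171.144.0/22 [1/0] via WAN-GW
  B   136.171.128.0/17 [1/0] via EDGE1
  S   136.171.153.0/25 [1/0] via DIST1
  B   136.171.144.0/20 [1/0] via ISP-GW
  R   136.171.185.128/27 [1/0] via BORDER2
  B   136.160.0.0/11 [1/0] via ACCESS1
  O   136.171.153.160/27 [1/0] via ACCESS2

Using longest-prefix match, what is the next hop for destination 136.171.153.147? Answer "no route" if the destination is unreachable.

Routes whose prefix contains 136.171.153.147:
  136.0.0.0/6 (136.0.0.0 - 139.255.255.255) -> CORE-SW1
  136.160.0.0/11 (136.160.0.0 - 136.191.255.255) -> ACCESS1
  136.171.128.0/17 (136.171.128.0 - 136.171.255.255) -> EDGE1
  136.171.144.0/20 (136.171.144.0 - 136.171.159.255) -> ISP-GW
More-specific entries that do NOT match:
  136.139.153.128/27 (136.139.153.128 - 136.139.153.159) does not contain 136.171.153.147
  136.171.185.128/27 (136.171.185.128 - 136.171.185.159) does not contain 136.171.153.147
  136.171.153.160/27 (136.171.153.160 - 136.171.153.191) does not contain 136.171.153.147
  136.171.153.0/25 (136.171.153.0 - 136.171.153.127) does not contain 136.171.153.147
  136.171.217.0/24 (136.171.217.0 - 136.171.217.255) does not contain 136.171.153.147
  136.171.156.0/22 (136.171.156.0 - 136.171.159.255) does not contain 136.171.153.147
  136.171.144.0/22 (136.171.144.0 - 136.171.147.255) does not contain 136.171.153.147
Longest matching prefix is /20 -> next hop ISP-GW.

ISP-GW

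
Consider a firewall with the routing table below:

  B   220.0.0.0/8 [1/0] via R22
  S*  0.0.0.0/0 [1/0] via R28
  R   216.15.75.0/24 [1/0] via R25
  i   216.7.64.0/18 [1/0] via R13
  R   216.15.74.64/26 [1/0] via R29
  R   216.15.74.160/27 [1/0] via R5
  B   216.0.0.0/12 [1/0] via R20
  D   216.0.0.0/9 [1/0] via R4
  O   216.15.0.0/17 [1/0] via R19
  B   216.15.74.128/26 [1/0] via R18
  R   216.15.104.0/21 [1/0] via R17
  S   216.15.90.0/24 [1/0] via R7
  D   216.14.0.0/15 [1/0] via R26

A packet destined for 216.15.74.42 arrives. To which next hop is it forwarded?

R19

Routes whose prefix contains 216.15.74.42:
  0.0.0.0/0 (default, matches everything) -> R28
  216.0.0.0/9 (216.0.0.0 - 216.127.255.255) -> R4
  216.0.0.0/12 (216.0.0.0 - 216.15.255.255) -> R20
  216.14.0.0/15 (216.14.0.0 - 216.15.255.255) -> R26
  216.15.0.0/17 (216.15.0.0 - 216.15.127.255) -> R19
More-specific entries that do NOT match:
  216.15.74.160/27 (216.15.74.160 - 216.15.74.191) does not contain 216.15.74.42
  216.15.74.64/26 (216.15.74.64 - 216.15.74.127) does not contain 216.15.74.42
  216.15.74.128/26 (216.15.74.128 - 216.15.74.191) does not contain 216.15.74.42
  216.15.75.0/24 (216.15.75.0 - 216.15.75.255) does not contain 216.15.74.42
  216.15.90.0/24 (216.15.90.0 - 216.15.90.255) does not contain 216.15.74.42
  216.15.104.0/21 (216.15.104.0 - 216.15.111.255) does not contain 216.15.74.42
  216.7.64.0/18 (216.7.64.0 - 216.7.127.255) does not contain 216.15.74.42
Longest matching prefix is /17 -> next hop R19.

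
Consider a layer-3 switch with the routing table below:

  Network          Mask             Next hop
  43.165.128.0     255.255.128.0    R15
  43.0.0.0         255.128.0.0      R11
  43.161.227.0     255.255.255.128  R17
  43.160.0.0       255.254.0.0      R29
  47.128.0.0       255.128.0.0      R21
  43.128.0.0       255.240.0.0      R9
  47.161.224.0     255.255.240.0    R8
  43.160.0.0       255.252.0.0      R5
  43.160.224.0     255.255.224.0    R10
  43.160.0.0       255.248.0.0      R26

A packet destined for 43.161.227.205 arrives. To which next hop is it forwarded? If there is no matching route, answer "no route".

R29

Routes whose prefix contains 43.161.227.205:
  43.160.0.0/13 (43.160.0.0 - 43.167.255.255) -> R26
  43.160.0.0/14 (43.160.0.0 - 43.163.255.255) -> R5
  43.160.0.0/15 (43.160.0.0 - 43.161.255.255) -> R29
More-specific entries that do NOT match:
  43.161.227.0/25 (43.161.227.0 - 43.161.227.127) does not contain 43.161.227.205
  47.161.224.0/20 (47.161.224.0 - 47.161.239.255) does not contain 43.161.227.205
  43.160.224.0/19 (43.160.224.0 - 43.160.255.255) does not contain 43.161.227.205
  43.165.128.0/17 (43.165.128.0 - 43.165.255.255) does not contain 43.161.227.205
Longest matching prefix is /15 -> next hop R29.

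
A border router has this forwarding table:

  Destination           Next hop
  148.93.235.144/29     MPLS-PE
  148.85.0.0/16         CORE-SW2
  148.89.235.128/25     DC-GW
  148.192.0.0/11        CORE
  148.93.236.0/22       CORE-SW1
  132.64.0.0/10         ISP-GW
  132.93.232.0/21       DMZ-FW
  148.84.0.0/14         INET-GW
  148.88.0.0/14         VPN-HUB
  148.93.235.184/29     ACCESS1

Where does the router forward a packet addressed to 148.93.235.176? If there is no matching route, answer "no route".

No entry's prefix contains 148.93.235.176; there is no default route.

no route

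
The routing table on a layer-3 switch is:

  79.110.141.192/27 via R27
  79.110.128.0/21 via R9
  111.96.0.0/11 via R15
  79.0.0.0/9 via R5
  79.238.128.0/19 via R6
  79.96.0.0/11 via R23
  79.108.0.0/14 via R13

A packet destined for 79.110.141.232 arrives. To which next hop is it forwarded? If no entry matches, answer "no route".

R13

Routes whose prefix contains 79.110.141.232:
  79.0.0.0/9 (79.0.0.0 - 79.127.255.255) -> R5
  79.96.0.0/11 (79.96.0.0 - 79.127.255.255) -> R23
  79.108.0.0/14 (79.108.0.0 - 79.111.255.255) -> R13
More-specific entries that do NOT match:
  79.110.141.192/27 (79.110.141.192 - 79.110.141.223) does not contain 79.110.141.232
  79.110.128.0/21 (79.110.128.0 - 79.110.135.255) does not contain 79.110.141.232
  79.238.128.0/19 (79.238.128.0 - 79.238.159.255) does not contain 79.110.141.232
Longest matching prefix is /14 -> next hop R13.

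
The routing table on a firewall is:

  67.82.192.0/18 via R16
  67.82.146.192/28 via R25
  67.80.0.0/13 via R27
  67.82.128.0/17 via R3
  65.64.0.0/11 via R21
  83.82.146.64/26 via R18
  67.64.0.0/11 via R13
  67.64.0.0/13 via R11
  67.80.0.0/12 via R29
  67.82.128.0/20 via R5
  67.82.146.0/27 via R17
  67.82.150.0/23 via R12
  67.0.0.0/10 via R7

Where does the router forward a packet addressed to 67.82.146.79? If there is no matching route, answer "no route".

Routes whose prefix contains 67.82.146.79:
  67.64.0.0/11 (67.64.0.0 - 67.95.255.255) -> R13
  67.80.0.0/12 (67.80.0.0 - 67.95.255.255) -> R29
  67.80.0.0/13 (67.80.0.0 - 67.87.255.255) -> R27
  67.82.128.0/17 (67.82.128.0 - 67.82.255.255) -> R3
More-specific entries that do NOT match:
  67.82.146.192/28 (67.82.146.192 - 67.82.146.207) does not contain 67.82.146.79
  67.82.146.0/27 (67.82.146.0 - 67.82.146.31) does not contain 67.82.146.79
  83.82.146.64/26 (83.82.146.64 - 83.82.146.127) does not contain 67.82.146.79
  67.82.150.0/23 (67.82.150.0 - 67.82.151.255) does not contain 67.82.146.79
  67.82.128.0/20 (67.82.128.0 - 67.82.143.255) does not contain 67.82.146.79
  67.82.192.0/18 (67.82.192.0 - 67.82.255.255) does not contain 67.82.146.79
Longest matching prefix is /17 -> next hop R3.

R3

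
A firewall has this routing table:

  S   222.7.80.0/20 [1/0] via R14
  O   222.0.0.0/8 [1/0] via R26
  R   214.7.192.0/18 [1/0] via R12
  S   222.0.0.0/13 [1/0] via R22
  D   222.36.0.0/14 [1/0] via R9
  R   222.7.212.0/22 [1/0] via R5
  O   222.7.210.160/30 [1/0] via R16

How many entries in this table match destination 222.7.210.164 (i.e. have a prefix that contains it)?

2

Prefixes containing 222.7.210.164:
  222.0.0.0/8 (222.0.0.0 - 222.255.255.255)
  222.0.0.0/13 (222.0.0.0 - 222.7.255.255)
Total matching entries: 2.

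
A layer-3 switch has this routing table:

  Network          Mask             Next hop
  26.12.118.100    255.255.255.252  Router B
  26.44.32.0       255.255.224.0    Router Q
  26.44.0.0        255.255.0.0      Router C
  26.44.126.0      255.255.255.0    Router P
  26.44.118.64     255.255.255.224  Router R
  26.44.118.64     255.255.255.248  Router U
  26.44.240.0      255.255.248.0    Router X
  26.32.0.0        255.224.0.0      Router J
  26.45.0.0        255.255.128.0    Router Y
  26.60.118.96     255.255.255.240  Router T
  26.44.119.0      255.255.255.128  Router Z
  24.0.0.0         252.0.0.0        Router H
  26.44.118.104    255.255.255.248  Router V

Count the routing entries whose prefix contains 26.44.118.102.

3

Prefixes containing 26.44.118.102:
  24.0.0.0/6 (24.0.0.0 - 27.255.255.255)
  26.32.0.0/11 (26.32.0.0 - 26.63.255.255)
  26.44.0.0/16 (26.44.0.0 - 26.44.255.255)
Total matching entries: 3.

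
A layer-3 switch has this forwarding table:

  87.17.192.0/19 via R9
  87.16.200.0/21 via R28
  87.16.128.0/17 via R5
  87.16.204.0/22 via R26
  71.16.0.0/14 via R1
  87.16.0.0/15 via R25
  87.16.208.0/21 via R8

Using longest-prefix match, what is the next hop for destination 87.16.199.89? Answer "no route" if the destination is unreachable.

R5

Routes whose prefix contains 87.16.199.89:
  87.16.0.0/15 (87.16.0.0 - 87.17.255.255) -> R25
  87.16.128.0/17 (87.16.128.0 - 87.16.255.255) -> R5
More-specific entries that do NOT match:
  87.16.204.0/22 (87.16.204.0 - 87.16.207.255) does not contain 87.16.199.89
  87.16.200.0/21 (87.16.200.0 - 87.16.207.255) does not contain 87.16.199.89
  87.16.208.0/21 (87.16.208.0 - 87.16.215.255) does not contain 87.16.199.89
  87.17.192.0/19 (87.17.192.0 - 87.17.223.255) does not contain 87.16.199.89
Longest matching prefix is /17 -> next hop R5.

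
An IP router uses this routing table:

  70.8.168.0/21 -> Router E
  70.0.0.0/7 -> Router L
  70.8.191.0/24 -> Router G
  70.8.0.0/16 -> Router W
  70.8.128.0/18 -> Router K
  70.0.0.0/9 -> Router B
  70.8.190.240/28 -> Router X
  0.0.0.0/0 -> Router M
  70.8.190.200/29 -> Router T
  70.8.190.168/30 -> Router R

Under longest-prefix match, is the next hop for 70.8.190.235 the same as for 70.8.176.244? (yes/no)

yes

70.8.190.235: longest match 70.8.128.0/18 -> Router K
70.8.176.244: longest match 70.8.128.0/18 -> Router K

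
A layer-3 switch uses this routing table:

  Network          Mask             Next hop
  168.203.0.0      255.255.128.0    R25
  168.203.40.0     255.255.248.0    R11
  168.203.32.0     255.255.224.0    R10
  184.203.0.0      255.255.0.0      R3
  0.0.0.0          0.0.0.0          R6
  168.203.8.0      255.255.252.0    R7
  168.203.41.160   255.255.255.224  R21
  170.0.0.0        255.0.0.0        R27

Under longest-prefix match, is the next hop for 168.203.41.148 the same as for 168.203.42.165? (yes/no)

yes

168.203.41.148: longest match 168.203.40.0/21 -> R11
168.203.42.165: longest match 168.203.40.0/21 -> R11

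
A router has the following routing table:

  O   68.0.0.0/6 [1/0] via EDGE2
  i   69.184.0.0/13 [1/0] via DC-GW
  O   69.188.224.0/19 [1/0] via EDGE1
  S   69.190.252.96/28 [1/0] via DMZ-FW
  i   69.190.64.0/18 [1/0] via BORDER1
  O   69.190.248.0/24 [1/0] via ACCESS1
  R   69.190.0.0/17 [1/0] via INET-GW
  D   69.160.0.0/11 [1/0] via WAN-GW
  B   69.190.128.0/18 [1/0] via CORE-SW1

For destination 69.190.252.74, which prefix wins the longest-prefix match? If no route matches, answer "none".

Entries matching 69.190.252.74:
  68.0.0.0/6 (68.0.0.0 - 71.255.255.255)
  69.160.0.0/11 (69.160.0.0 - 69.191.255.255)
  69.184.0.0/13 (69.184.0.0 - 69.191.255.255)
Most specific is 69.184.0.0/13.

69.184.0.0/13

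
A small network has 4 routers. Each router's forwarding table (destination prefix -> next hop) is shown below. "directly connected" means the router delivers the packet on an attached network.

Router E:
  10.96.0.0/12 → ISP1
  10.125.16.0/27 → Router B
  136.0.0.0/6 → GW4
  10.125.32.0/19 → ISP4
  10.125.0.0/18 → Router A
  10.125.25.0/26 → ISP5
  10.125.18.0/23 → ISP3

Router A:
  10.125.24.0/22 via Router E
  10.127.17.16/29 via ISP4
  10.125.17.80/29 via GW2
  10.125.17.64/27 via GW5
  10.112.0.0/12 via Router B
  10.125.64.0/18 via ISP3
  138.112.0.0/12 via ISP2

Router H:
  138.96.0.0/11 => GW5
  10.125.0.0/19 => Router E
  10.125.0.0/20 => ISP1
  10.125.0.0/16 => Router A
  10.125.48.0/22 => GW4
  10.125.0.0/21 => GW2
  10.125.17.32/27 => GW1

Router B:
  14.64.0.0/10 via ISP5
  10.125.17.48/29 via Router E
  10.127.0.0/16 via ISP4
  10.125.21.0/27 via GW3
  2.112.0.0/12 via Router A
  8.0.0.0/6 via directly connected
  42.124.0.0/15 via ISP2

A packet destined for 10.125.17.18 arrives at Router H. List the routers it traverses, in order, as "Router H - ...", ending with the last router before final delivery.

Router H - Router E - Router A - Router B

At Router H: longest match for 10.125.17.18 is 10.125.0.0/19 -> Router E
At Router E: longest match for 10.125.17.18 is 10.125.0.0/18 -> Router A
At Router A: longest match for 10.125.17.18 is 10.112.0.0/12 -> Router B
At Router B: longest match for 10.125.17.18 is 8.0.0.0/6 -> directly connected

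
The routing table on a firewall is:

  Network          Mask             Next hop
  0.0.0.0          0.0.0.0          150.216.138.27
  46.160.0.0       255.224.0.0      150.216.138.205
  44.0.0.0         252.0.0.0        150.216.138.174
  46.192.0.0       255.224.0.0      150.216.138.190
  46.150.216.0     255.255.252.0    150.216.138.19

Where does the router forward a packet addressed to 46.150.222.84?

150.216.138.174

Routes whose prefix contains 46.150.222.84:
  0.0.0.0/0 (default, matches everything) -> 150.216.138.27
  44.0.0.0/6 (44.0.0.0 - 47.255.255.255) -> 150.216.138.174
More-specific entries that do NOT match:
  46.150.216.0/22 (46.150.216.0 - 46.150.219.255) does not contain 46.150.222.84
  46.160.0.0/11 (46.160.0.0 - 46.191.255.255) does not contain 46.150.222.84
  46.192.0.0/11 (46.192.0.0 - 46.223.255.255) does not contain 46.150.222.84
Longest matching prefix is /6 -> next hop 150.216.138.174.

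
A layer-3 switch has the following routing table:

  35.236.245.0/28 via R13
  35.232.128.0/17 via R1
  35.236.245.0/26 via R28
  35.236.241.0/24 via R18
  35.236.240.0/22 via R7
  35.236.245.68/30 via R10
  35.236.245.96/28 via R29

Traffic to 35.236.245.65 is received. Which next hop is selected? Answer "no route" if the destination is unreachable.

no route

No entry's prefix contains 35.236.245.65; there is no default route.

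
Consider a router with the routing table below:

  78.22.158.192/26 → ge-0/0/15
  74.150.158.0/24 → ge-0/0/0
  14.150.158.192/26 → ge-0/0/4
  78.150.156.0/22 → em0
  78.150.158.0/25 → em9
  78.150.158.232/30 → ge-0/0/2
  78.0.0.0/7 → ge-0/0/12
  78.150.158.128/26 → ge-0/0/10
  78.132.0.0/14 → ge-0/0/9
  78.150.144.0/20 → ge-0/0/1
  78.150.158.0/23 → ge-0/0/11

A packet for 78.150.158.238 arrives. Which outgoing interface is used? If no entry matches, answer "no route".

Routes whose prefix contains 78.150.158.238:
  78.0.0.0/7 (78.0.0.0 - 79.255.255.255) -> ge-0/0/12
  78.150.144.0/20 (78.150.144.0 - 78.150.159.255) -> ge-0/0/1
  78.150.156.0/22 (78.150.156.0 - 78.150.159.255) -> em0
  78.150.158.0/23 (78.150.158.0 - 78.150.159.255) -> ge-0/0/11
More-specific entries that do NOT match:
  78.150.158.232/30 (78.150.158.232 - 78.150.158.235) does not contain 78.150.158.238
  78.22.158.192/26 (78.22.158.192 - 78.22.158.255) does not contain 78.150.158.238
  14.150.158.192/26 (14.150.158.192 - 14.150.158.255) does not contain 78.150.158.238
  78.150.158.128/26 (78.150.158.128 - 78.150.158.191) does not contain 78.150.158.238
  78.150.158.0/25 (78.150.158.0 - 78.150.158.127) does not contain 78.150.158.238
  74.150.158.0/24 (74.150.158.0 - 74.150.158.255) does not contain 78.150.158.238
Longest matching prefix is /23 -> interface ge-0/0/11.

ge-0/0/11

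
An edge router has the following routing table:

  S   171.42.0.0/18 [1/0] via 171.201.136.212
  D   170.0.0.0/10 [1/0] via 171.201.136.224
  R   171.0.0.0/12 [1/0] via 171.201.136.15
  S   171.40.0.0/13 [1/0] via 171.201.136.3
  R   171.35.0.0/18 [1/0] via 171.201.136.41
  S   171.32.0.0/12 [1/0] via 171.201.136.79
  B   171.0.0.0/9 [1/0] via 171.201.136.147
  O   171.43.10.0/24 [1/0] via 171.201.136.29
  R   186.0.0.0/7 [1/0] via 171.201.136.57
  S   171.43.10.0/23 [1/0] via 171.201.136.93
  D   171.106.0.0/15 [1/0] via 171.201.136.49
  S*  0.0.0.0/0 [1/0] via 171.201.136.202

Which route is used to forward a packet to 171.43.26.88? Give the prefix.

171.40.0.0/13

Entries matching 171.43.26.88:
  0.0.0.0/0 (default, matches everything)
  171.0.0.0/9 (171.0.0.0 - 171.127.255.255)
  171.32.0.0/12 (171.32.0.0 - 171.47.255.255)
  171.40.0.0/13 (171.40.0.0 - 171.47.255.255)
Most specific is 171.40.0.0/13.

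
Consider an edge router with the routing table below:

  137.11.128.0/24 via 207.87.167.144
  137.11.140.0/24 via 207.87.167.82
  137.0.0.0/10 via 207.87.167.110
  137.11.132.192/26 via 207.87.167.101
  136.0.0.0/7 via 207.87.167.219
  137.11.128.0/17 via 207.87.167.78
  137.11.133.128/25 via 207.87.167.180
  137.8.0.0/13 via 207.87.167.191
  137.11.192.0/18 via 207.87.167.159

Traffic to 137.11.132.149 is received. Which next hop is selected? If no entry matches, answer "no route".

Routes whose prefix contains 137.11.132.149:
  136.0.0.0/7 (136.0.0.0 - 137.255.255.255) -> 207.87.167.219
  137.0.0.0/10 (137.0.0.0 - 137.63.255.255) -> 207.87.167.110
  137.8.0.0/13 (137.8.0.0 - 137.15.255.255) -> 207.87.167.191
  137.11.128.0/17 (137.11.128.0 - 137.11.255.255) -> 207.87.167.78
More-specific entries that do NOT match:
  137.11.132.192/26 (137.11.132.192 - 137.11.132.255) does not contain 137.11.132.149
  137.11.133.128/25 (137.11.133.128 - 137.11.133.255) does not contain 137.11.132.149
  137.11.128.0/24 (137.11.128.0 - 137.11.128.255) does not contain 137.11.132.149
  137.11.140.0/24 (137.11.140.0 - 137.11.140.255) does not contain 137.11.132.149
  137.11.192.0/18 (137.11.192.0 - 137.11.255.255) does not contain 137.11.132.149
Longest matching prefix is /17 -> next hop 207.87.167.78.

207.87.167.78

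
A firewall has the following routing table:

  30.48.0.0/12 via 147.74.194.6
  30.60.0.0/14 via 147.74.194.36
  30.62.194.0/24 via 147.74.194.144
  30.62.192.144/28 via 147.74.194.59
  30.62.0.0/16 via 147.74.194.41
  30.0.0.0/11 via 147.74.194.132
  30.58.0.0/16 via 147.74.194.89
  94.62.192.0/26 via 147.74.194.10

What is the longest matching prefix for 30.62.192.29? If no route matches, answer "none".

Entries matching 30.62.192.29:
  30.48.0.0/12 (30.48.0.0 - 30.63.255.255)
  30.60.0.0/14 (30.60.0.0 - 30.63.255.255)
  30.62.0.0/16 (30.62.0.0 - 30.62.255.255)
Most specific is 30.62.0.0/16.

30.62.0.0/16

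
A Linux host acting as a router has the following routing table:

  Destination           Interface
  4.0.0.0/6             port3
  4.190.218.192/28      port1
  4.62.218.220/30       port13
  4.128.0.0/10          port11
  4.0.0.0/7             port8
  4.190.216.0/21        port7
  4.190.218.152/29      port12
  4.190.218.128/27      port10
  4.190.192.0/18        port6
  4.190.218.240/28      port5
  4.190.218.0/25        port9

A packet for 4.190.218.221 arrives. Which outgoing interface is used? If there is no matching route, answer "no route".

port7

Routes whose prefix contains 4.190.218.221:
  4.0.0.0/6 (4.0.0.0 - 7.255.255.255) -> port3
  4.0.0.0/7 (4.0.0.0 - 5.255.255.255) -> port8
  4.128.0.0/10 (4.128.0.0 - 4.191.255.255) -> port11
  4.190.192.0/18 (4.190.192.0 - 4.190.255.255) -> port6
  4.190.216.0/21 (4.190.216.0 - 4.190.223.255) -> port7
More-specific entries that do NOT match:
  4.62.218.220/30 (4.62.218.220 - 4.62.218.223) does not contain 4.190.218.221
  4.190.218.152/29 (4.190.218.152 - 4.190.218.159) does not contain 4.190.218.221
  4.190.218.192/28 (4.190.218.192 - 4.190.218.207) does not contain 4.190.218.221
  4.190.218.240/28 (4.190.218.240 - 4.190.218.255) does not contain 4.190.218.221
  4.190.218.128/27 (4.190.218.128 - 4.190.218.159) does not contain 4.190.218.221
  4.190.218.0/25 (4.190.218.0 - 4.190.218.127) does not contain 4.190.218.221
Longest matching prefix is /21 -> interface port7.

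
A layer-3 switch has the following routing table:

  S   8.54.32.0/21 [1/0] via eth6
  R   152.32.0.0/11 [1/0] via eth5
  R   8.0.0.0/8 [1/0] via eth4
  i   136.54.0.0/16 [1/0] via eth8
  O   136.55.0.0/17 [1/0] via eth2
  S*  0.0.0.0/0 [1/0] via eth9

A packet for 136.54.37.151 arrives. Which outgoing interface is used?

Routes whose prefix contains 136.54.37.151:
  0.0.0.0/0 (default, matches everything) -> eth9
  136.54.0.0/16 (136.54.0.0 - 136.54.255.255) -> eth8
More-specific entries that do NOT match:
  8.54.32.0/21 (8.54.32.0 - 8.54.39.255) does not contain 136.54.37.151
  136.55.0.0/17 (136.55.0.0 - 136.55.127.255) does not contain 136.54.37.151
Longest matching prefix is /16 -> interface eth8.

eth8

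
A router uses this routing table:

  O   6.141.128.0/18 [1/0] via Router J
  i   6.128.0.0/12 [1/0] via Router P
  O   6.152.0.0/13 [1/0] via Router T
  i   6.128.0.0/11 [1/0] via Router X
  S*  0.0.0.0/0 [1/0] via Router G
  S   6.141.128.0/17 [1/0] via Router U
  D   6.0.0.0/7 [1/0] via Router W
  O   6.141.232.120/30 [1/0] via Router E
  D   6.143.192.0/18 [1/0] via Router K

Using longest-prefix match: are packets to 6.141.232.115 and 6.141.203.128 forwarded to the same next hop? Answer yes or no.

6.141.232.115: longest match 6.141.128.0/17 -> Router U
6.141.203.128: longest match 6.141.128.0/17 -> Router U

yes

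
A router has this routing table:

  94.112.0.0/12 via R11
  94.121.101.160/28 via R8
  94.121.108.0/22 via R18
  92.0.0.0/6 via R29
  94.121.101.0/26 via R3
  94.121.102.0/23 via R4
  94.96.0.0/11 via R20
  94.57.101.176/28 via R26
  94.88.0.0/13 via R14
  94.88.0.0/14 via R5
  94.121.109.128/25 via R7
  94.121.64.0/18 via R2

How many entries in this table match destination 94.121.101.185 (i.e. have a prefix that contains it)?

4

Prefixes containing 94.121.101.185:
  92.0.0.0/6 (92.0.0.0 - 95.255.255.255)
  94.96.0.0/11 (94.96.0.0 - 94.127.255.255)
  94.112.0.0/12 (94.112.0.0 - 94.127.255.255)
  94.121.64.0/18 (94.121.64.0 - 94.121.127.255)
Total matching entries: 4.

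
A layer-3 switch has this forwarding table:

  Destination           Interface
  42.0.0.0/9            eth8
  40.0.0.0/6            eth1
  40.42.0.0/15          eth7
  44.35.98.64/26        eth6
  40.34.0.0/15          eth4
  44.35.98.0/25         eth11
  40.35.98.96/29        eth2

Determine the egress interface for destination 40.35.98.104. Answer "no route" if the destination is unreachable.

eth4

Routes whose prefix contains 40.35.98.104:
  40.0.0.0/6 (40.0.0.0 - 43.255.255.255) -> eth1
  40.34.0.0/15 (40.34.0.0 - 40.35.255.255) -> eth4
More-specific entries that do NOT match:
  40.35.98.96/29 (40.35.98.96 - 40.35.98.103) does not contain 40.35.98.104
  44.35.98.64/26 (44.35.98.64 - 44.35.98.127) does not contain 40.35.98.104
  44.35.98.0/25 (44.35.98.0 - 44.35.98.127) does not contain 40.35.98.104
Longest matching prefix is /15 -> interface eth4.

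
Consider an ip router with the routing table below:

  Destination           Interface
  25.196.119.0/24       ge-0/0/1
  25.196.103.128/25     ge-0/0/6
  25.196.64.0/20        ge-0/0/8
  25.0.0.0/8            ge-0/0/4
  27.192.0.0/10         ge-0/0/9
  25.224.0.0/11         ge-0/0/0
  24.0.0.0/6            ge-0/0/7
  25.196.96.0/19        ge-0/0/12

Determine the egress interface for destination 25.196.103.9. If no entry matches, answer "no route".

ge-0/0/12

Routes whose prefix contains 25.196.103.9:
  24.0.0.0/6 (24.0.0.0 - 27.255.255.255) -> ge-0/0/7
  25.0.0.0/8 (25.0.0.0 - 25.255.255.255) -> ge-0/0/4
  25.196.96.0/19 (25.196.96.0 - 25.196.127.255) -> ge-0/0/12
More-specific entries that do NOT match:
  25.196.103.128/25 (25.196.103.128 - 25.196.103.255) does not contain 25.196.103.9
  25.196.119.0/24 (25.196.119.0 - 25.196.119.255) does not contain 25.196.103.9
  25.196.64.0/20 (25.196.64.0 - 25.196.79.255) does not contain 25.196.103.9
Longest matching prefix is /19 -> interface ge-0/0/12.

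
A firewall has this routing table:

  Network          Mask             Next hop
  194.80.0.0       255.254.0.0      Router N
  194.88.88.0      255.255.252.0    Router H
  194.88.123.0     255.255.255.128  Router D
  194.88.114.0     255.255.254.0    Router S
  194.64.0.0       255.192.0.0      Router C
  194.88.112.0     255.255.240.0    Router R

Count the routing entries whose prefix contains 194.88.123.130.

Prefixes containing 194.88.123.130:
  194.64.0.0/10 (194.64.0.0 - 194.127.255.255)
  194.88.112.0/20 (194.88.112.0 - 194.88.127.255)
Total matching entries: 2.

2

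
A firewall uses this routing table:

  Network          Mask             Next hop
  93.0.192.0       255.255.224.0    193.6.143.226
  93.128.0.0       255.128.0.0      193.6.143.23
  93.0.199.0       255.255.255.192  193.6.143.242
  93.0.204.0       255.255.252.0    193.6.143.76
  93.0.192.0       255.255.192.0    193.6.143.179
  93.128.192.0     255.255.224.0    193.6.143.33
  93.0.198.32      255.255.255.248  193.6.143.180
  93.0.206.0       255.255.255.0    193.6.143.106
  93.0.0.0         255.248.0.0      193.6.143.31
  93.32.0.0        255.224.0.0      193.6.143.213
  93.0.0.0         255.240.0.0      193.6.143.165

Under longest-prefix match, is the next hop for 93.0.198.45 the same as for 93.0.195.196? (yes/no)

93.0.198.45: longest match 93.0.192.0/19 -> 193.6.143.226
93.0.195.196: longest match 93.0.192.0/19 -> 193.6.143.226

yes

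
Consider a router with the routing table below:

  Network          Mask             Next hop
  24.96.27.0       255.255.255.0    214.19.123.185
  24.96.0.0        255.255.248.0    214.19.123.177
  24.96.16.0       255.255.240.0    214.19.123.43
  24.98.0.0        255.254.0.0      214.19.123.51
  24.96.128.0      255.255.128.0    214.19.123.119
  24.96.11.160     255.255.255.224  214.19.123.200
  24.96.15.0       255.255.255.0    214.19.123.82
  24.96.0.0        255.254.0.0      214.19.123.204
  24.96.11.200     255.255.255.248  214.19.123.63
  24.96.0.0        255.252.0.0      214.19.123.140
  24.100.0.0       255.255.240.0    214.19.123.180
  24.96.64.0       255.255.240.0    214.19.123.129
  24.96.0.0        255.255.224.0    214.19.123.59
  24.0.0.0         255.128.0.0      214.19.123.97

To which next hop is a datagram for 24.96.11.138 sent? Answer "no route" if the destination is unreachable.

214.19.123.59

Routes whose prefix contains 24.96.11.138:
  24.0.0.0/9 (24.0.0.0 - 24.127.255.255) -> 214.19.123.97
  24.96.0.0/14 (24.96.0.0 - 24.99.255.255) -> 214.19.123.140
  24.96.0.0/15 (24.96.0.0 - 24.97.255.255) -> 214.19.123.204
  24.96.0.0/19 (24.96.0.0 - 24.96.31.255) -> 214.19.123.59
More-specific entries that do NOT match:
  24.96.11.200/29 (24.96.11.200 - 24.96.11.207) does not contain 24.96.11.138
  24.96.11.160/27 (24.96.11.160 - 24.96.11.191) does not contain 24.96.11.138
  24.96.27.0/24 (24.96.27.0 - 24.96.27.255) does not contain 24.96.11.138
  24.96.15.0/24 (24.96.15.0 - 24.96.15.255) does not contain 24.96.11.138
  24.96.0.0/21 (24.96.0.0 - 24.96.7.255) does not contain 24.96.11.138
  24.96.16.0/20 (24.96.16.0 - 24.96.31.255) does not contain 24.96.11.138
  24.100.0.0/20 (24.100.0.0 - 24.100.15.255) does not contain 24.96.11.138
  24.96.64.0/20 (24.96.64.0 - 24.96.79.255) does not contain 24.96.11.138
Longest matching prefix is /19 -> next hop 214.19.123.59.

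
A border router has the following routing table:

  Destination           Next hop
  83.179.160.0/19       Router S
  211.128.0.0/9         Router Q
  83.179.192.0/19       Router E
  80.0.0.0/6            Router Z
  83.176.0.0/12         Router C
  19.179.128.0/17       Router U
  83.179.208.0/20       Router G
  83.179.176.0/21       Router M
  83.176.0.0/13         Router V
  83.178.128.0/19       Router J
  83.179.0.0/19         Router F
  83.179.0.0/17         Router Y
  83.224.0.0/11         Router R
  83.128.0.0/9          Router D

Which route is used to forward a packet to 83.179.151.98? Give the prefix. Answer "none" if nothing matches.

83.176.0.0/13

Entries matching 83.179.151.98:
  80.0.0.0/6 (80.0.0.0 - 83.255.255.255)
  83.128.0.0/9 (83.128.0.0 - 83.255.255.255)
  83.176.0.0/12 (83.176.0.0 - 83.191.255.255)
  83.176.0.0/13 (83.176.0.0 - 83.183.255.255)
Most specific is 83.176.0.0/13.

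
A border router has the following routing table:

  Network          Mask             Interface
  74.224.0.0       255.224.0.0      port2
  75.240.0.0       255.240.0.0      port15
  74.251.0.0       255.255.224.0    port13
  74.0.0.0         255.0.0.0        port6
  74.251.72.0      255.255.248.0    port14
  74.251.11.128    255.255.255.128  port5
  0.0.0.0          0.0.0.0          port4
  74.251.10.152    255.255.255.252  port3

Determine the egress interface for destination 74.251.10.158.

port13

Routes whose prefix contains 74.251.10.158:
  0.0.0.0/0 (default, matches everything) -> port4
  74.0.0.0/8 (74.0.0.0 - 74.255.255.255) -> port6
  74.224.0.0/11 (74.224.0.0 - 74.255.255.255) -> port2
  74.251.0.0/19 (74.251.0.0 - 74.251.31.255) -> port13
More-specific entries that do NOT match:
  74.251.10.152/30 (74.251.10.152 - 74.251.10.155) does not contain 74.251.10.158
  74.251.11.128/25 (74.251.11.128 - 74.251.11.255) does not contain 74.251.10.158
  74.251.72.0/21 (74.251.72.0 - 74.251.79.255) does not contain 74.251.10.158
Longest matching prefix is /19 -> interface port13.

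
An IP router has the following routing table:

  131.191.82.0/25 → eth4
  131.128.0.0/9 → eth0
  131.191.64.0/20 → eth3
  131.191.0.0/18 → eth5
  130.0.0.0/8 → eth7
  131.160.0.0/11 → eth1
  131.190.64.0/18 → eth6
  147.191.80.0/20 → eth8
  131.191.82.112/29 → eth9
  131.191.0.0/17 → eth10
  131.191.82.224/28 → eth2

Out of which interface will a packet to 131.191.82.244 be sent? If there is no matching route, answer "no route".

Routes whose prefix contains 131.191.82.244:
  131.128.0.0/9 (131.128.0.0 - 131.255.255.255) -> eth0
  131.160.0.0/11 (131.160.0.0 - 131.191.255.255) -> eth1
  131.191.0.0/17 (131.191.0.0 - 131.191.127.255) -> eth10
More-specific entries that do NOT match:
  131.191.82.112/29 (131.191.82.112 - 131.191.82.119) does not contain 131.191.82.244
  131.191.82.224/28 (131.191.82.224 - 131.191.82.239) does not contain 131.191.82.244
  131.191.82.0/25 (131.191.82.0 - 131.191.82.127) does not contain 131.191.82.244
  131.191.64.0/20 (131.191.64.0 - 131.191.79.255) does not contain 131.191.82.244
  147.191.80.0/20 (147.191.80.0 - 147.191.95.255) does not contain 131.191.82.244
  131.191.0.0/18 (131.191.0.0 - 131.191.63.255) does not contain 131.191.82.244
  131.190.64.0/18 (131.190.64.0 - 131.190.127.255) does not contain 131.191.82.244
Longest matching prefix is /17 -> interface eth10.

eth10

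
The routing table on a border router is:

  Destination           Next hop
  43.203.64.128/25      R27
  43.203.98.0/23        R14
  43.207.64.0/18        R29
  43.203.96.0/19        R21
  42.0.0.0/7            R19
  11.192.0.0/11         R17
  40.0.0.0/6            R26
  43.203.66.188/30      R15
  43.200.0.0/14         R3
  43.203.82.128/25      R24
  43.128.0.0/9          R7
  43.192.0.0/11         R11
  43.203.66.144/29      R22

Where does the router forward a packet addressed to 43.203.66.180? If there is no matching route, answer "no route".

Routes whose prefix contains 43.203.66.180:
  40.0.0.0/6 (40.0.0.0 - 43.255.255.255) -> R26
  42.0.0.0/7 (42.0.0.0 - 43.255.255.255) -> R19
  43.128.0.0/9 (43.128.0.0 - 43.255.255.255) -> R7
  43.192.0.0/11 (43.192.0.0 - 43.223.255.255) -> R11
  43.200.0.0/14 (43.200.0.0 - 43.203.255.255) -> R3
More-specific entries that do NOT match:
  43.203.66.188/30 (43.203.66.188 - 43.203.66.191) does not contain 43.203.66.180
  43.203.66.144/29 (43.203.66.144 - 43.203.66.151) does not contain 43.203.66.180
  43.203.64.128/25 (43.203.64.128 - 43.203.64.255) does not contain 43.203.66.180
  43.203.82.128/25 (43.203.82.128 - 43.203.82.255) does not contain 43.203.66.180
  43.203.98.0/23 (43.203.98.0 - 43.203.99.255) does not contain 43.203.66.180
  43.203.96.0/19 (43.203.96.0 - 43.203.127.255) does not contain 43.203.66.180
  43.207.64.0/18 (43.207.64.0 - 43.207.127.255) does not contain 43.203.66.180
Longest matching prefix is /14 -> next hop R3.

R3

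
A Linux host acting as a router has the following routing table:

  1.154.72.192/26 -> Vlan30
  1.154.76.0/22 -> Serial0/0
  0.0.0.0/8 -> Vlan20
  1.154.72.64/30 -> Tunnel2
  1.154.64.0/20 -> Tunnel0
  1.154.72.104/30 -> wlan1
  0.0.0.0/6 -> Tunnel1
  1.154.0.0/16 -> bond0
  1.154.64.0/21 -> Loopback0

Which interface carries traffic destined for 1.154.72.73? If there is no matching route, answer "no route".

Tunnel0

Routes whose prefix contains 1.154.72.73:
  0.0.0.0/6 (0.0.0.0 - 3.255.255.255) -> Tunnel1
  1.154.0.0/16 (1.154.0.0 - 1.154.255.255) -> bond0
  1.154.64.0/20 (1.154.64.0 - 1.154.79.255) -> Tunnel0
More-specific entries that do NOT match:
  1.154.72.64/30 (1.154.72.64 - 1.154.72.67) does not contain 1.154.72.73
  1.154.72.104/30 (1.154.72.104 - 1.154.72.107) does not contain 1.154.72.73
  1.154.72.192/26 (1.154.72.192 - 1.154.72.255) does not contain 1.154.72.73
  1.154.76.0/22 (1.154.76.0 - 1.154.79.255) does not contain 1.154.72.73
  1.154.64.0/21 (1.154.64.0 - 1.154.71.255) does not contain 1.154.72.73
Longest matching prefix is /20 -> interface Tunnel0.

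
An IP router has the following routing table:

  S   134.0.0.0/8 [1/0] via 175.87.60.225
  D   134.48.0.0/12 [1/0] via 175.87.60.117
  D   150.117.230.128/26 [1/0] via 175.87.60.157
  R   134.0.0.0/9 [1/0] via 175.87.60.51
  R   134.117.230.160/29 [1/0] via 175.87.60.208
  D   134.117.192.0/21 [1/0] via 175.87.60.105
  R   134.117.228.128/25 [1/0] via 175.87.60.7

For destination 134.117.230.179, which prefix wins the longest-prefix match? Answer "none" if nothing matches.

Entries matching 134.117.230.179:
  134.0.0.0/8 (134.0.0.0 - 134.255.255.255)
  134.0.0.0/9 (134.0.0.0 - 134.127.255.255)
Most specific is 134.0.0.0/9.

134.0.0.0/9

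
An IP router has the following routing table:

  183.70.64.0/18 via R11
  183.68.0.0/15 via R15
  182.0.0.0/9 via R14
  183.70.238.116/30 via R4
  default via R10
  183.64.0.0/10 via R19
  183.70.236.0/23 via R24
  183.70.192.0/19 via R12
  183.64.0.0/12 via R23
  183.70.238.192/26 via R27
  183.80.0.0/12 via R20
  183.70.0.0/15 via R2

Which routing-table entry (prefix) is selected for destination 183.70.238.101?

183.70.0.0/15

Entries matching 183.70.238.101:
  0.0.0.0/0 (default, matches everything)
  183.64.0.0/10 (183.64.0.0 - 183.127.255.255)
  183.64.0.0/12 (183.64.0.0 - 183.79.255.255)
  183.70.0.0/15 (183.70.0.0 - 183.71.255.255)
Most specific is 183.70.0.0/15.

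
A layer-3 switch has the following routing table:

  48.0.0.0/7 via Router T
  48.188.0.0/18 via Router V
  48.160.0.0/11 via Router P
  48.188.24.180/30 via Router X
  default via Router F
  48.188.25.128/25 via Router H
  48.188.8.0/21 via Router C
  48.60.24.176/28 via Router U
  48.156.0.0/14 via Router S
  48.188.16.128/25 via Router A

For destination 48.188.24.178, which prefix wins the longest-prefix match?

Entries matching 48.188.24.178:
  0.0.0.0/0 (default, matches everything)
  48.0.0.0/7 (48.0.0.0 - 49.255.255.255)
  48.160.0.0/11 (48.160.0.0 - 48.191.255.255)
  48.188.0.0/18 (48.188.0.0 - 48.188.63.255)
Most specific is 48.188.0.0/18.

48.188.0.0/18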